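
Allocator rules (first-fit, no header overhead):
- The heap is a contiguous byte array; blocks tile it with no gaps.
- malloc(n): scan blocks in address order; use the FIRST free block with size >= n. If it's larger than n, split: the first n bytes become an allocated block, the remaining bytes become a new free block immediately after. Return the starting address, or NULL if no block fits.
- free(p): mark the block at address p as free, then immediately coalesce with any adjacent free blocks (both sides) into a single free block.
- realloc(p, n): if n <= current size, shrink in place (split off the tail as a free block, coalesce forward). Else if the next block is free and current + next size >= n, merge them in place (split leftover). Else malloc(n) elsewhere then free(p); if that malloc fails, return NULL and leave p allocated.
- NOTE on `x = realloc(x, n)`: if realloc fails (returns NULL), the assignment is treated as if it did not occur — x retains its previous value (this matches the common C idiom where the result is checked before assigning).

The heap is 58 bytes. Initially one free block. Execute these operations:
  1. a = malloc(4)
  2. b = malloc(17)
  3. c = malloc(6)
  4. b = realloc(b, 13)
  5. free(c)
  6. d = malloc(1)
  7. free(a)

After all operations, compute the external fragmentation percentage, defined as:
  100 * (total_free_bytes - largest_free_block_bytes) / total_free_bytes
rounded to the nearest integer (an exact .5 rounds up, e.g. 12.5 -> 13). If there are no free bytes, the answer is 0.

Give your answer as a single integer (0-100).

Answer: 9

Derivation:
Op 1: a = malloc(4) -> a = 0; heap: [0-3 ALLOC][4-57 FREE]
Op 2: b = malloc(17) -> b = 4; heap: [0-3 ALLOC][4-20 ALLOC][21-57 FREE]
Op 3: c = malloc(6) -> c = 21; heap: [0-3 ALLOC][4-20 ALLOC][21-26 ALLOC][27-57 FREE]
Op 4: b = realloc(b, 13) -> b = 4; heap: [0-3 ALLOC][4-16 ALLOC][17-20 FREE][21-26 ALLOC][27-57 FREE]
Op 5: free(c) -> (freed c); heap: [0-3 ALLOC][4-16 ALLOC][17-57 FREE]
Op 6: d = malloc(1) -> d = 17; heap: [0-3 ALLOC][4-16 ALLOC][17-17 ALLOC][18-57 FREE]
Op 7: free(a) -> (freed a); heap: [0-3 FREE][4-16 ALLOC][17-17 ALLOC][18-57 FREE]
Free blocks: [4 40] total_free=44 largest=40 -> 100*(44-40)/44 = 400/44 ≈ 9.091 -> rounds to 9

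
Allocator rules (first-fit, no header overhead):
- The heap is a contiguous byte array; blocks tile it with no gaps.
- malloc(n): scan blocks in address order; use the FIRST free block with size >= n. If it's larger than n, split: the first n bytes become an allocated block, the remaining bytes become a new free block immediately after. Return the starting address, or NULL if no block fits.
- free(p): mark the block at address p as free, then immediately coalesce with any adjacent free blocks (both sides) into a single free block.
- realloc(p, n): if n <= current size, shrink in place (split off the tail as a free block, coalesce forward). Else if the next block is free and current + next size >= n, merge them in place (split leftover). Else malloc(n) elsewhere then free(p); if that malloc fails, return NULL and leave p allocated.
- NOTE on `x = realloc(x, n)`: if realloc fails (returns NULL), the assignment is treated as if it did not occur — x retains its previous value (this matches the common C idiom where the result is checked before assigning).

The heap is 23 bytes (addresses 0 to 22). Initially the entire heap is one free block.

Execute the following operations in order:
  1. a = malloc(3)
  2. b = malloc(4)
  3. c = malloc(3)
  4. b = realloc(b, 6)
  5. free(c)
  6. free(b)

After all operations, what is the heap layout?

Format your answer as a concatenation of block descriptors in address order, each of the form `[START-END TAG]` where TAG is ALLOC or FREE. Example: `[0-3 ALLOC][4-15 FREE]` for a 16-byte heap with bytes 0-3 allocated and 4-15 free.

Answer: [0-2 ALLOC][3-22 FREE]

Derivation:
Op 1: a = malloc(3) -> a = 0; heap: [0-2 ALLOC][3-22 FREE]
Op 2: b = malloc(4) -> b = 3; heap: [0-2 ALLOC][3-6 ALLOC][7-22 FREE]
Op 3: c = malloc(3) -> c = 7; heap: [0-2 ALLOC][3-6 ALLOC][7-9 ALLOC][10-22 FREE]
Op 4: b = realloc(b, 6) -> b = 10; heap: [0-2 ALLOC][3-6 FREE][7-9 ALLOC][10-15 ALLOC][16-22 FREE]
Op 5: free(c) -> (freed c); heap: [0-2 ALLOC][3-9 FREE][10-15 ALLOC][16-22 FREE]
Op 6: free(b) -> (freed b); heap: [0-2 ALLOC][3-22 FREE]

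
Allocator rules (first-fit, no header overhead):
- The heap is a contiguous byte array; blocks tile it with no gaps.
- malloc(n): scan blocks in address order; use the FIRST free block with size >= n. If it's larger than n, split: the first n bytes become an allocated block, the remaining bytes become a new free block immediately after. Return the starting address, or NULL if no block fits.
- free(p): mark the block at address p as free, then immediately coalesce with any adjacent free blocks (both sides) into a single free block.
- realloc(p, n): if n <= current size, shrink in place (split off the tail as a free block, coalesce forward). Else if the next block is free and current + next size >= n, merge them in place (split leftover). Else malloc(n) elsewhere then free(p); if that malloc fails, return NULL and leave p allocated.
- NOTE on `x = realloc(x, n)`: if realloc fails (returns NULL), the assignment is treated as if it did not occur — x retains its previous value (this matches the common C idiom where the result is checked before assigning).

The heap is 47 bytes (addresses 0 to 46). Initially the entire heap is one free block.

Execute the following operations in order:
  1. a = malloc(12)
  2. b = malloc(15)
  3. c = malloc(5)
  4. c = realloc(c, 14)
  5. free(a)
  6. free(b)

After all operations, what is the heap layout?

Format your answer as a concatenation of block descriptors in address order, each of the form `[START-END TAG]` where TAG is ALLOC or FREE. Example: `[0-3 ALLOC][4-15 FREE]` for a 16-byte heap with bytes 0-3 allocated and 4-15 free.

Answer: [0-26 FREE][27-40 ALLOC][41-46 FREE]

Derivation:
Op 1: a = malloc(12) -> a = 0; heap: [0-11 ALLOC][12-46 FREE]
Op 2: b = malloc(15) -> b = 12; heap: [0-11 ALLOC][12-26 ALLOC][27-46 FREE]
Op 3: c = malloc(5) -> c = 27; heap: [0-11 ALLOC][12-26 ALLOC][27-31 ALLOC][32-46 FREE]
Op 4: c = realloc(c, 14) -> c = 27; heap: [0-11 ALLOC][12-26 ALLOC][27-40 ALLOC][41-46 FREE]
Op 5: free(a) -> (freed a); heap: [0-11 FREE][12-26 ALLOC][27-40 ALLOC][41-46 FREE]
Op 6: free(b) -> (freed b); heap: [0-26 FREE][27-40 ALLOC][41-46 FREE]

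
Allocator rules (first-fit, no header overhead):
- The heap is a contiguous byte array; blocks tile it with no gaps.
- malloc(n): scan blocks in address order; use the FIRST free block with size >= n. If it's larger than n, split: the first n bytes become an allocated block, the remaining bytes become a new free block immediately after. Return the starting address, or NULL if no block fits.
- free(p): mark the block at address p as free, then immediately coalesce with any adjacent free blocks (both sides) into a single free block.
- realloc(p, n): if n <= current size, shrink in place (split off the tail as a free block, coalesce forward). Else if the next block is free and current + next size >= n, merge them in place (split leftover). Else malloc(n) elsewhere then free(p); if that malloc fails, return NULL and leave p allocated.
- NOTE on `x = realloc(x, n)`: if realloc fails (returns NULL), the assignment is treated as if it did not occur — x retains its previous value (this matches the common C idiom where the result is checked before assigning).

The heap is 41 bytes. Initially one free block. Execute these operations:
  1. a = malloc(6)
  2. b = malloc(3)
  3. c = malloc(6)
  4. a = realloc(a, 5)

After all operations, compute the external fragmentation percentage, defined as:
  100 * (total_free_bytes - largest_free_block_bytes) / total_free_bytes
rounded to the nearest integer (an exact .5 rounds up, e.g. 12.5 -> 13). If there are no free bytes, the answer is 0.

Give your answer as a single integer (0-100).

Op 1: a = malloc(6) -> a = 0; heap: [0-5 ALLOC][6-40 FREE]
Op 2: b = malloc(3) -> b = 6; heap: [0-5 ALLOC][6-8 ALLOC][9-40 FREE]
Op 3: c = malloc(6) -> c = 9; heap: [0-5 ALLOC][6-8 ALLOC][9-14 ALLOC][15-40 FREE]
Op 4: a = realloc(a, 5) -> a = 0; heap: [0-4 ALLOC][5-5 FREE][6-8 ALLOC][9-14 ALLOC][15-40 FREE]
Free blocks: [1 26] total_free=27 largest=26 -> 100*(27-26)/27 = 100/27 ≈ 3.704 -> rounds to 4

Answer: 4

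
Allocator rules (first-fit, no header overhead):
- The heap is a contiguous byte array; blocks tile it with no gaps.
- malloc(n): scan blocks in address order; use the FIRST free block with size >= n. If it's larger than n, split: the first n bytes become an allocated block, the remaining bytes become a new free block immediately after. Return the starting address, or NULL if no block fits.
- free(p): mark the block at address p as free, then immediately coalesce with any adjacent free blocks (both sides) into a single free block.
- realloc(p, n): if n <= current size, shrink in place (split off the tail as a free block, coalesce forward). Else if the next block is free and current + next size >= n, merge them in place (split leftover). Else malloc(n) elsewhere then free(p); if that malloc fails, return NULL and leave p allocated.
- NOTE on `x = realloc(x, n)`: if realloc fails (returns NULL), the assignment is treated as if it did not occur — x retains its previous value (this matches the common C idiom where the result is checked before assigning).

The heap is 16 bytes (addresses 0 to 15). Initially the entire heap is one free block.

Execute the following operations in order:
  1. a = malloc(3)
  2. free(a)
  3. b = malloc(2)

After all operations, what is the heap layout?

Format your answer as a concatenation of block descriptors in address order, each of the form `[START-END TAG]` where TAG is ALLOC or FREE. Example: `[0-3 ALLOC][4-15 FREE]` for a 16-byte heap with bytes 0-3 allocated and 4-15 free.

Answer: [0-1 ALLOC][2-15 FREE]

Derivation:
Op 1: a = malloc(3) -> a = 0; heap: [0-2 ALLOC][3-15 FREE]
Op 2: free(a) -> (freed a); heap: [0-15 FREE]
Op 3: b = malloc(2) -> b = 0; heap: [0-1 ALLOC][2-15 FREE]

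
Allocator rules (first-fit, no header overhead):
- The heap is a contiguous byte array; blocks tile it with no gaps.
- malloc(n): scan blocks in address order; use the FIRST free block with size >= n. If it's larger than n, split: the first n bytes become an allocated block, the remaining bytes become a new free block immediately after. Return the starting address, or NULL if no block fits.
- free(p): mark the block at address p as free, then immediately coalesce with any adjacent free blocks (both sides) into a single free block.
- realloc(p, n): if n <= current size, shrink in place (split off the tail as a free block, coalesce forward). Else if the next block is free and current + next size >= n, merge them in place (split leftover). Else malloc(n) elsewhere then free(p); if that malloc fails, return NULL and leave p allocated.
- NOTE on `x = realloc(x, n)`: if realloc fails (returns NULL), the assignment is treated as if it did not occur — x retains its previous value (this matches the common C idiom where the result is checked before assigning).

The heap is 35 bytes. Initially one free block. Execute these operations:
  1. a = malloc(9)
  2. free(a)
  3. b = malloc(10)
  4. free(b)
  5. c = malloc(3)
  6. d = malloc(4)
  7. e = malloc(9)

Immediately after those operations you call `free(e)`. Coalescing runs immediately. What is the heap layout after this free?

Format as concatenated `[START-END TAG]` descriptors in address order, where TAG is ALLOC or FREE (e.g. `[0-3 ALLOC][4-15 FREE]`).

Op 1: a = malloc(9) -> a = 0; heap: [0-8 ALLOC][9-34 FREE]
Op 2: free(a) -> (freed a); heap: [0-34 FREE]
Op 3: b = malloc(10) -> b = 0; heap: [0-9 ALLOC][10-34 FREE]
Op 4: free(b) -> (freed b); heap: [0-34 FREE]
Op 5: c = malloc(3) -> c = 0; heap: [0-2 ALLOC][3-34 FREE]
Op 6: d = malloc(4) -> d = 3; heap: [0-2 ALLOC][3-6 ALLOC][7-34 FREE]
Op 7: e = malloc(9) -> e = 7; heap: [0-2 ALLOC][3-6 ALLOC][7-15 ALLOC][16-34 FREE]
free(e): e = 7 -> block [7-15 ALLOC]; mark free, coalesce with adjacent free neighbors -> [0-2 ALLOC][3-6 ALLOC][7-34 FREE]

Answer: [0-2 ALLOC][3-6 ALLOC][7-34 FREE]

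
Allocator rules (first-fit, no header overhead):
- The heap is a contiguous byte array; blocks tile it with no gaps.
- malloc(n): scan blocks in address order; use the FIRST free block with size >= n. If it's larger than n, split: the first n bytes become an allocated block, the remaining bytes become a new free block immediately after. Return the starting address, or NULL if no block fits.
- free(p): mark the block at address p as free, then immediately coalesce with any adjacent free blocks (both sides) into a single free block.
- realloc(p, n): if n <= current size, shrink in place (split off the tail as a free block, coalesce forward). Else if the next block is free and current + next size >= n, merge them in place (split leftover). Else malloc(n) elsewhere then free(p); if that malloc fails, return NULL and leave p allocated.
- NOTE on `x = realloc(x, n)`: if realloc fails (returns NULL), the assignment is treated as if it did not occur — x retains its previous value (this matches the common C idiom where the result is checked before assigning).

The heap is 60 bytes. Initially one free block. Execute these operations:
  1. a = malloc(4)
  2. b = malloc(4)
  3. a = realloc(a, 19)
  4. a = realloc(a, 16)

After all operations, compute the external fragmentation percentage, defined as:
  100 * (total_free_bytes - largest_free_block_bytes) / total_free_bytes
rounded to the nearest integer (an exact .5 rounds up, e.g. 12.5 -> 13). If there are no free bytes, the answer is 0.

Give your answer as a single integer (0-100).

Answer: 10

Derivation:
Op 1: a = malloc(4) -> a = 0; heap: [0-3 ALLOC][4-59 FREE]
Op 2: b = malloc(4) -> b = 4; heap: [0-3 ALLOC][4-7 ALLOC][8-59 FREE]
Op 3: a = realloc(a, 19) -> a = 8; heap: [0-3 FREE][4-7 ALLOC][8-26 ALLOC][27-59 FREE]
Op 4: a = realloc(a, 16) -> a = 8; heap: [0-3 FREE][4-7 ALLOC][8-23 ALLOC][24-59 FREE]
Free blocks: [4 36] total_free=40 largest=36 -> 100*(40-36)/40 = 400/40 = 10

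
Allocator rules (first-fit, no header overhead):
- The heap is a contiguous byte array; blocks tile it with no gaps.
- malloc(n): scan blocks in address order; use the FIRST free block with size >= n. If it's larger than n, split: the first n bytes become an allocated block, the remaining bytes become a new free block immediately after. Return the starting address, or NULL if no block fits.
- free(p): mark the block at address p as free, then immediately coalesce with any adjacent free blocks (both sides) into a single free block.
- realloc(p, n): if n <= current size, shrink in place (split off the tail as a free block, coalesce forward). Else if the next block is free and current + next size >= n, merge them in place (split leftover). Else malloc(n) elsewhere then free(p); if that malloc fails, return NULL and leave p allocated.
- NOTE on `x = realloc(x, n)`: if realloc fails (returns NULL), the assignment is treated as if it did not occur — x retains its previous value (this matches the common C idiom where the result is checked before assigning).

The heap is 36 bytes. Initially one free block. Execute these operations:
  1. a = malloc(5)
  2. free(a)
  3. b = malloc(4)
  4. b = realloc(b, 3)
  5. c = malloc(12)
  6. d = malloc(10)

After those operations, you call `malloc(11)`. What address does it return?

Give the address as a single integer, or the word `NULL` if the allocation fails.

Answer: 25

Derivation:
Op 1: a = malloc(5) -> a = 0; heap: [0-4 ALLOC][5-35 FREE]
Op 2: free(a) -> (freed a); heap: [0-35 FREE]
Op 3: b = malloc(4) -> b = 0; heap: [0-3 ALLOC][4-35 FREE]
Op 4: b = realloc(b, 3) -> b = 0; heap: [0-2 ALLOC][3-35 FREE]
Op 5: c = malloc(12) -> c = 3; heap: [0-2 ALLOC][3-14 ALLOC][15-35 FREE]
Op 6: d = malloc(10) -> d = 15; heap: [0-2 ALLOC][3-14 ALLOC][15-24 ALLOC][25-35 FREE]
malloc(11): first-fit scan over [0-2 ALLOC][3-14 ALLOC][15-24 ALLOC][25-35 FREE] -> 25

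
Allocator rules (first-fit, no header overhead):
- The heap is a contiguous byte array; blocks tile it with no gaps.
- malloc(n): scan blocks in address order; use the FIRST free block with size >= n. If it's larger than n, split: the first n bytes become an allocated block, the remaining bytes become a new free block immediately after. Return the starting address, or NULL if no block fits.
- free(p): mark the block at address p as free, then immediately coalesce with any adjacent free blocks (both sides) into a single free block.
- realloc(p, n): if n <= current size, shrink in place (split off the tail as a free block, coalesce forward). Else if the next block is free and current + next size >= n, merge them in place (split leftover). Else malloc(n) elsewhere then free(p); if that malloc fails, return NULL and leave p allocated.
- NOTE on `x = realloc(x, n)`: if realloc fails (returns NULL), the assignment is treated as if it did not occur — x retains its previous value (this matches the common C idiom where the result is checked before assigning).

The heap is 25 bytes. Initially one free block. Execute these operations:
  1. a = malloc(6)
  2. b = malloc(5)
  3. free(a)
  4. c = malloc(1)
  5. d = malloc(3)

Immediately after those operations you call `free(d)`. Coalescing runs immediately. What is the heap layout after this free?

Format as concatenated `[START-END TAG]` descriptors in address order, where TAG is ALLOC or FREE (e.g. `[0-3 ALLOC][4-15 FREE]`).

Answer: [0-0 ALLOC][1-5 FREE][6-10 ALLOC][11-24 FREE]

Derivation:
Op 1: a = malloc(6) -> a = 0; heap: [0-5 ALLOC][6-24 FREE]
Op 2: b = malloc(5) -> b = 6; heap: [0-5 ALLOC][6-10 ALLOC][11-24 FREE]
Op 3: free(a) -> (freed a); heap: [0-5 FREE][6-10 ALLOC][11-24 FREE]
Op 4: c = malloc(1) -> c = 0; heap: [0-0 ALLOC][1-5 FREE][6-10 ALLOC][11-24 FREE]
Op 5: d = malloc(3) -> d = 1; heap: [0-0 ALLOC][1-3 ALLOC][4-5 FREE][6-10 ALLOC][11-24 FREE]
free(d): d = 1 -> block [1-3 ALLOC]; mark free, coalesce with adjacent free neighbors -> [0-0 ALLOC][1-5 FREE][6-10 ALLOC][11-24 FREE]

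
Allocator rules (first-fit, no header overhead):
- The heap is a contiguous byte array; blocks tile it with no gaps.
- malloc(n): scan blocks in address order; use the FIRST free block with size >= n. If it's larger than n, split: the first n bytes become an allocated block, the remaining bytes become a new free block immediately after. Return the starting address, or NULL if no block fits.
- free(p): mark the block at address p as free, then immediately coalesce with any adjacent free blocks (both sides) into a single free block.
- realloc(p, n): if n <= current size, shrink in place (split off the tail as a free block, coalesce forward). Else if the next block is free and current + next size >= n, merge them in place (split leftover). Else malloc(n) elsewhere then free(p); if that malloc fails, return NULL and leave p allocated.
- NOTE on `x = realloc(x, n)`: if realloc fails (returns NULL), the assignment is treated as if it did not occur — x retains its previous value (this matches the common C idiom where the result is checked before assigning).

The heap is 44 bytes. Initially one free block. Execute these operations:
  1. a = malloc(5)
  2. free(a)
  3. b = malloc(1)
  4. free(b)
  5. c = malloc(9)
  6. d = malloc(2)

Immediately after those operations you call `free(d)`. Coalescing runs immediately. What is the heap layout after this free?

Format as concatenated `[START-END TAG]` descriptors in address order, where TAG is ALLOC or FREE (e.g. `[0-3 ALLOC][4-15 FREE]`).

Answer: [0-8 ALLOC][9-43 FREE]

Derivation:
Op 1: a = malloc(5) -> a = 0; heap: [0-4 ALLOC][5-43 FREE]
Op 2: free(a) -> (freed a); heap: [0-43 FREE]
Op 3: b = malloc(1) -> b = 0; heap: [0-0 ALLOC][1-43 FREE]
Op 4: free(b) -> (freed b); heap: [0-43 FREE]
Op 5: c = malloc(9) -> c = 0; heap: [0-8 ALLOC][9-43 FREE]
Op 6: d = malloc(2) -> d = 9; heap: [0-8 ALLOC][9-10 ALLOC][11-43 FREE]
free(d): d = 9 -> block [9-10 ALLOC]; mark free, coalesce with adjacent free neighbors -> [0-8 ALLOC][9-43 FREE]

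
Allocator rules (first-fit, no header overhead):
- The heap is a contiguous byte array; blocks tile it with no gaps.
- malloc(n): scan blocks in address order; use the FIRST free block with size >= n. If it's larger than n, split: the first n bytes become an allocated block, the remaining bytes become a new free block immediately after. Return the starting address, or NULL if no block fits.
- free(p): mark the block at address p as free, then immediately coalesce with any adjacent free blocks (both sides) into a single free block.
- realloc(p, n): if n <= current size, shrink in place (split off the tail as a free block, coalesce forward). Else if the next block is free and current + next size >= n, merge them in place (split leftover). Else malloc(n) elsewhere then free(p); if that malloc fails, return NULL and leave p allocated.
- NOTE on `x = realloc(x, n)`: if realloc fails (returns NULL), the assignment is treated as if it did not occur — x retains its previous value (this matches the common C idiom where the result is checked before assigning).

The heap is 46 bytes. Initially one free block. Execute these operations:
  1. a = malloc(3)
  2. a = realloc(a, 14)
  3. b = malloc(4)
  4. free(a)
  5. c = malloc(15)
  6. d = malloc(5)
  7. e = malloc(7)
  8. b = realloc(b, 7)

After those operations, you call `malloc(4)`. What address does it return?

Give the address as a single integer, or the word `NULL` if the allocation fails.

Answer: 12

Derivation:
Op 1: a = malloc(3) -> a = 0; heap: [0-2 ALLOC][3-45 FREE]
Op 2: a = realloc(a, 14) -> a = 0; heap: [0-13 ALLOC][14-45 FREE]
Op 3: b = malloc(4) -> b = 14; heap: [0-13 ALLOC][14-17 ALLOC][18-45 FREE]
Op 4: free(a) -> (freed a); heap: [0-13 FREE][14-17 ALLOC][18-45 FREE]
Op 5: c = malloc(15) -> c = 18; heap: [0-13 FREE][14-17 ALLOC][18-32 ALLOC][33-45 FREE]
Op 6: d = malloc(5) -> d = 0; heap: [0-4 ALLOC][5-13 FREE][14-17 ALLOC][18-32 ALLOC][33-45 FREE]
Op 7: e = malloc(7) -> e = 5; heap: [0-4 ALLOC][5-11 ALLOC][12-13 FREE][14-17 ALLOC][18-32 ALLOC][33-45 FREE]
Op 8: b = realloc(b, 7) -> b = 33; heap: [0-4 ALLOC][5-11 ALLOC][12-17 FREE][18-32 ALLOC][33-39 ALLOC][40-45 FREE]
malloc(4): first-fit scan over [0-4 ALLOC][5-11 ALLOC][12-17 FREE][18-32 ALLOC][33-39 ALLOC][40-45 FREE] -> 12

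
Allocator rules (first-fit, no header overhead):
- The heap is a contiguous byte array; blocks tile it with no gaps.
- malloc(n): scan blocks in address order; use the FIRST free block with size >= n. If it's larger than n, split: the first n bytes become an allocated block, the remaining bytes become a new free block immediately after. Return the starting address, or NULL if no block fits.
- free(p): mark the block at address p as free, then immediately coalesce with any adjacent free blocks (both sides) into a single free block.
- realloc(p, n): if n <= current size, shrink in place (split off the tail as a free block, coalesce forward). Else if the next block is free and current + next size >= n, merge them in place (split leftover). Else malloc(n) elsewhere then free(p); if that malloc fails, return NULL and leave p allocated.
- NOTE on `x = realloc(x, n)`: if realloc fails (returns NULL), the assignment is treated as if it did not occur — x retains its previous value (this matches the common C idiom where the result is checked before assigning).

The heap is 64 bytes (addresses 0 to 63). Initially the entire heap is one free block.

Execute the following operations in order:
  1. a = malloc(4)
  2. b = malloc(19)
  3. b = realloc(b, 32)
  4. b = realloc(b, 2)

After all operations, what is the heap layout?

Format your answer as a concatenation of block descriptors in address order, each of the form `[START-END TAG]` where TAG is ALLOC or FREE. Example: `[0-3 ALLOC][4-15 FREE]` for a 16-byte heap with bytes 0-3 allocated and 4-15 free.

Answer: [0-3 ALLOC][4-5 ALLOC][6-63 FREE]

Derivation:
Op 1: a = malloc(4) -> a = 0; heap: [0-3 ALLOC][4-63 FREE]
Op 2: b = malloc(19) -> b = 4; heap: [0-3 ALLOC][4-22 ALLOC][23-63 FREE]
Op 3: b = realloc(b, 32) -> b = 4; heap: [0-3 ALLOC][4-35 ALLOC][36-63 FREE]
Op 4: b = realloc(b, 2) -> b = 4; heap: [0-3 ALLOC][4-5 ALLOC][6-63 FREE]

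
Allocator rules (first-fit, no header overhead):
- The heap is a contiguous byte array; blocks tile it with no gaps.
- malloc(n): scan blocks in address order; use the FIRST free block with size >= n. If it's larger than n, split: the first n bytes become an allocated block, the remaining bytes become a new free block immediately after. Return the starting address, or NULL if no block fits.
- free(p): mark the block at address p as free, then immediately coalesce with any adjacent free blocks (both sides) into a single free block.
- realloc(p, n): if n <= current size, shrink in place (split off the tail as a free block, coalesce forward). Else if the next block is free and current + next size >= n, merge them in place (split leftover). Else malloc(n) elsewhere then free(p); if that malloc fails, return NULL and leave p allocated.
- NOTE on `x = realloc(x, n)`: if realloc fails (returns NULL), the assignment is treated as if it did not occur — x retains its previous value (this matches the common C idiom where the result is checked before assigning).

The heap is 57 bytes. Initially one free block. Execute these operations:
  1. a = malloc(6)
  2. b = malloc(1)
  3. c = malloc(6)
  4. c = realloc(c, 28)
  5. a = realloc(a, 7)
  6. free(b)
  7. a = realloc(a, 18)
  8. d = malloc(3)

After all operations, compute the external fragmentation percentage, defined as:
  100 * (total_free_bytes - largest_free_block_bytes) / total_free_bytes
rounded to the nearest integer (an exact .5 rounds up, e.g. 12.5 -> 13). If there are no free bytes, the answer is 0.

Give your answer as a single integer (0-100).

Op 1: a = malloc(6) -> a = 0; heap: [0-5 ALLOC][6-56 FREE]
Op 2: b = malloc(1) -> b = 6; heap: [0-5 ALLOC][6-6 ALLOC][7-56 FREE]
Op 3: c = malloc(6) -> c = 7; heap: [0-5 ALLOC][6-6 ALLOC][7-12 ALLOC][13-56 FREE]
Op 4: c = realloc(c, 28) -> c = 7; heap: [0-5 ALLOC][6-6 ALLOC][7-34 ALLOC][35-56 FREE]
Op 5: a = realloc(a, 7) -> a = 35; heap: [0-5 FREE][6-6 ALLOC][7-34 ALLOC][35-41 ALLOC][42-56 FREE]
Op 6: free(b) -> (freed b); heap: [0-6 FREE][7-34 ALLOC][35-41 ALLOC][42-56 FREE]
Op 7: a = realloc(a, 18) -> a = 35; heap: [0-6 FREE][7-34 ALLOC][35-52 ALLOC][53-56 FREE]
Op 8: d = malloc(3) -> d = 0; heap: [0-2 ALLOC][3-6 FREE][7-34 ALLOC][35-52 ALLOC][53-56 FREE]
Free blocks: [4 4] total_free=8 largest=4 -> 100*(8-4)/8 = 400/8 = 50

Answer: 50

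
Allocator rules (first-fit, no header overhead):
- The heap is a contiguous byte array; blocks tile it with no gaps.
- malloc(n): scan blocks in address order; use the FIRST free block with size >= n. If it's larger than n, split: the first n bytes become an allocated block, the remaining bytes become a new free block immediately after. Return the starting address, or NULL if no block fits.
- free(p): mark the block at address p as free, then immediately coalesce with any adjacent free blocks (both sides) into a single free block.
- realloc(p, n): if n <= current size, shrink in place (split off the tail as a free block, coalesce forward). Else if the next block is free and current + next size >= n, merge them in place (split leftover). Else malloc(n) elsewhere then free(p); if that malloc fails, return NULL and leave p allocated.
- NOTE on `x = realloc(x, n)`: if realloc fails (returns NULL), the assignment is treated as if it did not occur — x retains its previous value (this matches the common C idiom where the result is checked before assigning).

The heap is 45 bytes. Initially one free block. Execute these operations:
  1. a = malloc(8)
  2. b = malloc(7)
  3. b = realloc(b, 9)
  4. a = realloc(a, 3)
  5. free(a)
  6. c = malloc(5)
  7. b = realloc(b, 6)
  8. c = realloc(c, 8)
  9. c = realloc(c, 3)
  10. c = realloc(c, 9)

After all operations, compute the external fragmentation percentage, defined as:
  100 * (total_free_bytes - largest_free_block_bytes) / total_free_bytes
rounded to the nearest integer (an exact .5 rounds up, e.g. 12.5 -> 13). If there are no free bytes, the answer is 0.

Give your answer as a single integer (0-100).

Op 1: a = malloc(8) -> a = 0; heap: [0-7 ALLOC][8-44 FREE]
Op 2: b = malloc(7) -> b = 8; heap: [0-7 ALLOC][8-14 ALLOC][15-44 FREE]
Op 3: b = realloc(b, 9) -> b = 8; heap: [0-7 ALLOC][8-16 ALLOC][17-44 FREE]
Op 4: a = realloc(a, 3) -> a = 0; heap: [0-2 ALLOC][3-7 FREE][8-16 ALLOC][17-44 FREE]
Op 5: free(a) -> (freed a); heap: [0-7 FREE][8-16 ALLOC][17-44 FREE]
Op 6: c = malloc(5) -> c = 0; heap: [0-4 ALLOC][5-7 FREE][8-16 ALLOC][17-44 FREE]
Op 7: b = realloc(b, 6) -> b = 8; heap: [0-4 ALLOC][5-7 FREE][8-13 ALLOC][14-44 FREE]
Op 8: c = realloc(c, 8) -> c = 0; heap: [0-7 ALLOC][8-13 ALLOC][14-44 FREE]
Op 9: c = realloc(c, 3) -> c = 0; heap: [0-2 ALLOC][3-7 FREE][8-13 ALLOC][14-44 FREE]
Op 10: c = realloc(c, 9) -> c = 14; heap: [0-7 FREE][8-13 ALLOC][14-22 ALLOC][23-44 FREE]
Free blocks: [8 22] total_free=30 largest=22 -> 100*(30-22)/30 = 800/30 ≈ 26.667 -> rounds to 27

Answer: 27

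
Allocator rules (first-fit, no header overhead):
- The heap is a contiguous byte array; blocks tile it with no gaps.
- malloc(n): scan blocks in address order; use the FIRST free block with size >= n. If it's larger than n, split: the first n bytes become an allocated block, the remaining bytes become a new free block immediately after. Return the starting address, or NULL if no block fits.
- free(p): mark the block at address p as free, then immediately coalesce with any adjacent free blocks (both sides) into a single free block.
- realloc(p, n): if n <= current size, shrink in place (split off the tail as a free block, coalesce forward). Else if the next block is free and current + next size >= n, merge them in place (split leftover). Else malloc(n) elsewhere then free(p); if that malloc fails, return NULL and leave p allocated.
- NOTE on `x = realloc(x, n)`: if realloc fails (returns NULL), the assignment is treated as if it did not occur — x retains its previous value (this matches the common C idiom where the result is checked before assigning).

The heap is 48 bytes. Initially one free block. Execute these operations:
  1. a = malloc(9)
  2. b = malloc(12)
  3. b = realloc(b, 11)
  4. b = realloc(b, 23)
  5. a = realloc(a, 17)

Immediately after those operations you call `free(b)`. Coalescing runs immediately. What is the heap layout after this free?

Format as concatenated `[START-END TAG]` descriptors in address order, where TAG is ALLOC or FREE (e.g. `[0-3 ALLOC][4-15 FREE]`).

Answer: [0-8 ALLOC][9-47 FREE]

Derivation:
Op 1: a = malloc(9) -> a = 0; heap: [0-8 ALLOC][9-47 FREE]
Op 2: b = malloc(12) -> b = 9; heap: [0-8 ALLOC][9-20 ALLOC][21-47 FREE]
Op 3: b = realloc(b, 11) -> b = 9; heap: [0-8 ALLOC][9-19 ALLOC][20-47 FREE]
Op 4: b = realloc(b, 23) -> b = 9; heap: [0-8 ALLOC][9-31 ALLOC][32-47 FREE]
Op 5: a = realloc(a, 17) -> NULL (a unchanged); heap: [0-8 ALLOC][9-31 ALLOC][32-47 FREE]
free(b): b = 9 -> block [9-31 ALLOC]; mark free, coalesce with adjacent free neighbors -> [0-8 ALLOC][9-47 FREE]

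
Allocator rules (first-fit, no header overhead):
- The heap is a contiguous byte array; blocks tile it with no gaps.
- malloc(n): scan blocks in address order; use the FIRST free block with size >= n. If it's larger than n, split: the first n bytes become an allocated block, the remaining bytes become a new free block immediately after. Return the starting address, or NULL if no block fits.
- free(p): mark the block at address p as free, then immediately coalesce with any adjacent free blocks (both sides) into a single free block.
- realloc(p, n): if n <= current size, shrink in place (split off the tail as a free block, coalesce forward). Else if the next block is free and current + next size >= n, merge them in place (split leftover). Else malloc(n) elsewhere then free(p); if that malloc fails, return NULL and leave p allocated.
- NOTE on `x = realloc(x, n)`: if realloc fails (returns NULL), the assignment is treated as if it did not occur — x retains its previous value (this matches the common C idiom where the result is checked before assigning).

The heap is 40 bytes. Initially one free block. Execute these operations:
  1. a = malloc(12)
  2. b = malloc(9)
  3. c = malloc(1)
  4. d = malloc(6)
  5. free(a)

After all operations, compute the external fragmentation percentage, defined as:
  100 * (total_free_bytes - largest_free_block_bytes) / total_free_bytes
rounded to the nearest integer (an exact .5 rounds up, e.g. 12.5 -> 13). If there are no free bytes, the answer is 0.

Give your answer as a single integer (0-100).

Answer: 50

Derivation:
Op 1: a = malloc(12) -> a = 0; heap: [0-11 ALLOC][12-39 FREE]
Op 2: b = malloc(9) -> b = 12; heap: [0-11 ALLOC][12-20 ALLOC][21-39 FREE]
Op 3: c = malloc(1) -> c = 21; heap: [0-11 ALLOC][12-20 ALLOC][21-21 ALLOC][22-39 FREE]
Op 4: d = malloc(6) -> d = 22; heap: [0-11 ALLOC][12-20 ALLOC][21-21 ALLOC][22-27 ALLOC][28-39 FREE]
Op 5: free(a) -> (freed a); heap: [0-11 FREE][12-20 ALLOC][21-21 ALLOC][22-27 ALLOC][28-39 FREE]
Free blocks: [12 12] total_free=24 largest=12 -> 100*(24-12)/24 = 1200/24 = 50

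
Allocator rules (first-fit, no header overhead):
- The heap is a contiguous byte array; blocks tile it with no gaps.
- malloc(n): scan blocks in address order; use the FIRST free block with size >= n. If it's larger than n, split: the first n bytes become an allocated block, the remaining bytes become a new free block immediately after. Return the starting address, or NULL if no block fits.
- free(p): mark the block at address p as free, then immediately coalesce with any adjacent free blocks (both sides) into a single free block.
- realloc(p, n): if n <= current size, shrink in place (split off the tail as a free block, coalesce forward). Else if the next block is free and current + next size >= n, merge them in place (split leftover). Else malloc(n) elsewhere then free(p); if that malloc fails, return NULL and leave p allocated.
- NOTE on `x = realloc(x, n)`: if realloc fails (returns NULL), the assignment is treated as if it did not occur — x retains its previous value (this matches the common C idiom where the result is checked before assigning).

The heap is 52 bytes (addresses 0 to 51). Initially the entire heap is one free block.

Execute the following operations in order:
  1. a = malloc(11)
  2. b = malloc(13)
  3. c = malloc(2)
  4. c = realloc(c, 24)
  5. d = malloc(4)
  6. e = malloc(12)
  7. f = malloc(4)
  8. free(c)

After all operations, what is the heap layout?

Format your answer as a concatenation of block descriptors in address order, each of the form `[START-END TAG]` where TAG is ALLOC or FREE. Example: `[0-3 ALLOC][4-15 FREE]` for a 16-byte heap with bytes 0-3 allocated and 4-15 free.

Answer: [0-10 ALLOC][11-23 ALLOC][24-47 FREE][48-51 ALLOC]

Derivation:
Op 1: a = malloc(11) -> a = 0; heap: [0-10 ALLOC][11-51 FREE]
Op 2: b = malloc(13) -> b = 11; heap: [0-10 ALLOC][11-23 ALLOC][24-51 FREE]
Op 3: c = malloc(2) -> c = 24; heap: [0-10 ALLOC][11-23 ALLOC][24-25 ALLOC][26-51 FREE]
Op 4: c = realloc(c, 24) -> c = 24; heap: [0-10 ALLOC][11-23 ALLOC][24-47 ALLOC][48-51 FREE]
Op 5: d = malloc(4) -> d = 48; heap: [0-10 ALLOC][11-23 ALLOC][24-47 ALLOC][48-51 ALLOC]
Op 6: e = malloc(12) -> e = NULL; heap: [0-10 ALLOC][11-23 ALLOC][24-47 ALLOC][48-51 ALLOC]
Op 7: f = malloc(4) -> f = NULL; heap: [0-10 ALLOC][11-23 ALLOC][24-47 ALLOC][48-51 ALLOC]
Op 8: free(c) -> (freed c); heap: [0-10 ALLOC][11-23 ALLOC][24-47 FREE][48-51 ALLOC]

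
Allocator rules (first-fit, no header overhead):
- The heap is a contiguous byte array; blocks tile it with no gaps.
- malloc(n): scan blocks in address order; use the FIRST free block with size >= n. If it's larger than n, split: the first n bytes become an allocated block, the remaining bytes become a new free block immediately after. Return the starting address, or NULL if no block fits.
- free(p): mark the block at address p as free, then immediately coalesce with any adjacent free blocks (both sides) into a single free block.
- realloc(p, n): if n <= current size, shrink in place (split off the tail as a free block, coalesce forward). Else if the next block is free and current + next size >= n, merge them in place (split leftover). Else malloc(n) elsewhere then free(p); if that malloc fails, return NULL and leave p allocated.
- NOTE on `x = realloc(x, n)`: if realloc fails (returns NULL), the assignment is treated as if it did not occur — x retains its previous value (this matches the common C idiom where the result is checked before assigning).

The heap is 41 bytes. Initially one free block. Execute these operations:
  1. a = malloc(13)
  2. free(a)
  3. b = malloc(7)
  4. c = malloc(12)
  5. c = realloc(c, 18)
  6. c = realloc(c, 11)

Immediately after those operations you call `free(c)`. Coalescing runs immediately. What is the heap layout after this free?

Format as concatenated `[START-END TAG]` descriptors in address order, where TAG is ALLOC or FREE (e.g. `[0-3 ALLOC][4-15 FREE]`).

Op 1: a = malloc(13) -> a = 0; heap: [0-12 ALLOC][13-40 FREE]
Op 2: free(a) -> (freed a); heap: [0-40 FREE]
Op 3: b = malloc(7) -> b = 0; heap: [0-6 ALLOC][7-40 FREE]
Op 4: c = malloc(12) -> c = 7; heap: [0-6 ALLOC][7-18 ALLOC][19-40 FREE]
Op 5: c = realloc(c, 18) -> c = 7; heap: [0-6 ALLOC][7-24 ALLOC][25-40 FREE]
Op 6: c = realloc(c, 11) -> c = 7; heap: [0-6 ALLOC][7-17 ALLOC][18-40 FREE]
free(c): c = 7 -> block [7-17 ALLOC]; mark free, coalesce with adjacent free neighbors -> [0-6 ALLOC][7-40 FREE]

Answer: [0-6 ALLOC][7-40 FREE]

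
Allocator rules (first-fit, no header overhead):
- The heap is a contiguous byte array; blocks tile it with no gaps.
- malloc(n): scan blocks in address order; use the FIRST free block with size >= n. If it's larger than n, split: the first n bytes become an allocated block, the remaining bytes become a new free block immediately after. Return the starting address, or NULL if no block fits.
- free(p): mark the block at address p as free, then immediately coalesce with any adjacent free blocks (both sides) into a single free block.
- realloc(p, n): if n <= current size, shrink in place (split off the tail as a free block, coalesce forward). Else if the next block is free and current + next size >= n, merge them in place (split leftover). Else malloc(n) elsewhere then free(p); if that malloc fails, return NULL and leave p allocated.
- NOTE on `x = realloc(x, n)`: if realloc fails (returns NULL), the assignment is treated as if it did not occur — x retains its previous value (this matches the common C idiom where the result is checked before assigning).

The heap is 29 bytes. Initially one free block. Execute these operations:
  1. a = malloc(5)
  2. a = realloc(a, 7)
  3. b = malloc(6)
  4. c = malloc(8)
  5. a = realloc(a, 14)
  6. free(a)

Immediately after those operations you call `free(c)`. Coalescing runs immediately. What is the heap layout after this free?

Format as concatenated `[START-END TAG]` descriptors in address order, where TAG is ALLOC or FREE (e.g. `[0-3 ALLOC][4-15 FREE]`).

Op 1: a = malloc(5) -> a = 0; heap: [0-4 ALLOC][5-28 FREE]
Op 2: a = realloc(a, 7) -> a = 0; heap: [0-6 ALLOC][7-28 FREE]
Op 3: b = malloc(6) -> b = 7; heap: [0-6 ALLOC][7-12 ALLOC][13-28 FREE]
Op 4: c = malloc(8) -> c = 13; heap: [0-6 ALLOC][7-12 ALLOC][13-20 ALLOC][21-28 FREE]
Op 5: a = realloc(a, 14) -> NULL (a unchanged); heap: [0-6 ALLOC][7-12 ALLOC][13-20 ALLOC][21-28 FREE]
Op 6: free(a) -> (freed a); heap: [0-6 FREE][7-12 ALLOC][13-20 ALLOC][21-28 FREE]
free(c): c = 13 -> block [13-20 ALLOC]; mark free, coalesce with adjacent free neighbors -> [0-6 FREE][7-12 ALLOC][13-28 FREE]

Answer: [0-6 FREE][7-12 ALLOC][13-28 FREE]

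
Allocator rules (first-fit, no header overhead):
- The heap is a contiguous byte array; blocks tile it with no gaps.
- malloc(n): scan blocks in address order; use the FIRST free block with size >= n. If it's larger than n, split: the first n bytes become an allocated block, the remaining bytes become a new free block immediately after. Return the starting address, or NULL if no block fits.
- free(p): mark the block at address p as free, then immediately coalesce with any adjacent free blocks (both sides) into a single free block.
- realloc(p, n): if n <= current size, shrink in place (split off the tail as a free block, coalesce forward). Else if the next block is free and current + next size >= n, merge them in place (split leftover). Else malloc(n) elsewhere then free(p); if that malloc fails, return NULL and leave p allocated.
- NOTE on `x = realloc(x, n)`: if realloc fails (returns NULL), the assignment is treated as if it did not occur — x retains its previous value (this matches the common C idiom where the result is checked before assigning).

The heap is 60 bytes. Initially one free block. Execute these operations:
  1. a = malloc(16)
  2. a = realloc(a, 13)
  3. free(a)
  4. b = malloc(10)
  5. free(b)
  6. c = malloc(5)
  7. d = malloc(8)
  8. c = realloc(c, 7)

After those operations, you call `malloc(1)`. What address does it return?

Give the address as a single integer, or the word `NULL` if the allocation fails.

Answer: 0

Derivation:
Op 1: a = malloc(16) -> a = 0; heap: [0-15 ALLOC][16-59 FREE]
Op 2: a = realloc(a, 13) -> a = 0; heap: [0-12 ALLOC][13-59 FREE]
Op 3: free(a) -> (freed a); heap: [0-59 FREE]
Op 4: b = malloc(10) -> b = 0; heap: [0-9 ALLOC][10-59 FREE]
Op 5: free(b) -> (freed b); heap: [0-59 FREE]
Op 6: c = malloc(5) -> c = 0; heap: [0-4 ALLOC][5-59 FREE]
Op 7: d = malloc(8) -> d = 5; heap: [0-4 ALLOC][5-12 ALLOC][13-59 FREE]
Op 8: c = realloc(c, 7) -> c = 13; heap: [0-4 FREE][5-12 ALLOC][13-19 ALLOC][20-59 FREE]
malloc(1): first-fit scan over [0-4 FREE][5-12 ALLOC][13-19 ALLOC][20-59 FREE] -> 0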